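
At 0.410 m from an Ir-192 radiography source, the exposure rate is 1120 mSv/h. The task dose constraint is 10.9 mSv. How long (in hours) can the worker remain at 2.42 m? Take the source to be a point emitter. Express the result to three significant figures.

Applying the 1/r² law, rate at 2.42 m:
1120 × (0.410/2.42)² = 1120 × 0.02870 = 32.14 mSv/h.
Stay time = 10.9 mSv ÷ 32.14 mSv/h = 0.3391 h.

0.339 h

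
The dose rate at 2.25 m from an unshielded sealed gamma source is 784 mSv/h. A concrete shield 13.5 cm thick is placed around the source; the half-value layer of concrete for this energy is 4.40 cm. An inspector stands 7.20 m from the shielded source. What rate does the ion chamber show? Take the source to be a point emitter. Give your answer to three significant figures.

Distance alone: (2.25/7.20)² = 0.09766, so 784 × 0.09766 = 76.57 mSv/h.
Shield: 13.5/4.40 = 3.068 half-value layers → attenuation 2^(−3.068) = 0.1192.
Combined: 76.57 × 0.1192 = 9.127 mSv/h.

9.13 mSv/h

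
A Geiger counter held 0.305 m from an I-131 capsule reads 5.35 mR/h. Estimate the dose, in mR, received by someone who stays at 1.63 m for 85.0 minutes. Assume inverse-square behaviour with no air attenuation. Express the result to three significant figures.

Since intensity falls as 1/r², rate at 1.63 m:
5.35 × (0.305/1.63)² = 5.35 × 0.03501 = 0.1873 mR/h.
Dose = rate × time = 0.1873 mR/h × 1.417 h = 0.2654 mR.

0.265 mR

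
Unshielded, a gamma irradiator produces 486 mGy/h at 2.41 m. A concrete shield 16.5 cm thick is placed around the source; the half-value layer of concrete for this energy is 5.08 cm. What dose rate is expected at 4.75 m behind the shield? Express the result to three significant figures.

Distance alone: 486 × (2.41/4.75)² = 486 × 0.2574 = 125.1 mGy/h.
Shield: 16.5/5.08 = 3.248 half-value layers → attenuation 2^(−3.248) = 0.1053.
Combined: 125.1 × 0.1053 = 13.17 mGy/h.

13.2 mGy/h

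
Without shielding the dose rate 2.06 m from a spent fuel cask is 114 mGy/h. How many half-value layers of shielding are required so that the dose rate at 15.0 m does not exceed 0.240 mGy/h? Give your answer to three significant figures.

3.16 half-value layers

At 15.0 m, distance alone gives 114 × (2.06/15.0)² = 114 × 0.01886 = 2.150 mGy/h.
Further attenuation needed: 2.150/0.240 = 8.958.
n = log₂(8.958) = 3.163 half-value layers.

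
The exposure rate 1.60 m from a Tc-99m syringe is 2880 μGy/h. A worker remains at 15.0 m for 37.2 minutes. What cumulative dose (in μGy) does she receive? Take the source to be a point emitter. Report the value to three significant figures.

Since intensity falls as 1/r², rate at 15.0 m:
(1.60/15.0)² = 0.01138, so 2880 × 0.01138 = 32.77 μGy/h.
Dose = rate × time = 32.77 μGy/h × 0.6200 h = 20.32 μGy.

20.3 μGy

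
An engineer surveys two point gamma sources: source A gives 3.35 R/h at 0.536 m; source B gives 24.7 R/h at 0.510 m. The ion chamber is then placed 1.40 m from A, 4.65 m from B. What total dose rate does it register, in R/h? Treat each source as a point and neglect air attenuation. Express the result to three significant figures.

0.788 R/h

Each source contributes Iᵢ·(dᵢ/rᵢ)²; contributions add.
A: 3.35 × (0.536/1.40)² = 0.4910 R/h
B: 24.7 × (0.510/4.65)² = 0.2971 R/h
Total = 0.4910 + 0.2971 = 0.7881 R/h.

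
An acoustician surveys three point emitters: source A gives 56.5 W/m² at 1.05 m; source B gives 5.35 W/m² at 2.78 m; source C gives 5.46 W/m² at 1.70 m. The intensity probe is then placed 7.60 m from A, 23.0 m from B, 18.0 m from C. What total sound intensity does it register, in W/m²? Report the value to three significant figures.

Each source contributes Iᵢ·(dᵢ/rᵢ)²; contributions add.
A: 56.5 × (1.05/7.60)² = 1.078 W/m²
B: 5.35 × (2.78/23.0)² = 0.07816 W/m²
C: 5.46 × (1.70/18.0)² = 0.04870 W/m²
Total = 1.078 + 0.07816 + 0.04870 = 1.205 W/m².

1.21 W/m²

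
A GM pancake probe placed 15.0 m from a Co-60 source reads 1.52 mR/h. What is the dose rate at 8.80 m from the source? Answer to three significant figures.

4.42 mR/h

Intensity scales as (d₁/d₂)², so scaling from 15.0 m to 8.80 m:
(15.0/8.80)² = 2.905, so 1.52 × 2.905 = 4.416 mR/h.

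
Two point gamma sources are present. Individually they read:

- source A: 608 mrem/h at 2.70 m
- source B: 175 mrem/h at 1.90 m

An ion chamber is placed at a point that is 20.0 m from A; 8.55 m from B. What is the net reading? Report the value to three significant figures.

Each source contributes Iᵢ·(dᵢ/rᵢ)²; contributions add.
A: 608 × (2.70/20.0)² = 11.08 mrem/h
B: 175 × (1.90/8.55)² = 8.642 mrem/h
Total = 11.08 + 8.642 = 19.72 mrem/h.

19.7 mrem/h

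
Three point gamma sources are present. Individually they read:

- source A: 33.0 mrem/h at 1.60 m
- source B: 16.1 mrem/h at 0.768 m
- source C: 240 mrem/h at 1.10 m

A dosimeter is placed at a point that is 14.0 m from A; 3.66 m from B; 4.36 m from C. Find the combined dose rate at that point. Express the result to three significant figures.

By superposition, sum each source's inverse-square contribution:
A: 33.0 × (1.60/14.0)² = 0.4310 mrem/h
B: 16.1 × (0.768/3.66)² = 0.7089 mrem/h
C: 240 × (1.10/4.36)² = 15.28 mrem/h
Total = 0.4310 + 0.7089 + 15.28 = 16.42 mrem/h.

16.4 mrem/h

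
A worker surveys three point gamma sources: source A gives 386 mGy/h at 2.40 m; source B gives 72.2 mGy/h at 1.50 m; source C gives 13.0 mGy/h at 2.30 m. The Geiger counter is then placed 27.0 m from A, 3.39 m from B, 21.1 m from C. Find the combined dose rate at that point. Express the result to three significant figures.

Each source contributes Iᵢ·(dᵢ/rᵢ)²; contributions add.
A: 386 × (2.40/27.0)² = 3.050 mGy/h
B: 72.2 × (1.50/3.39)² = 14.14 mGy/h
C: 13.0 × (2.30/21.1)² = 0.1545 mGy/h
Total = 3.050 + 14.14 + 0.1545 = 17.34 mGy/h.

17.3 mGy/h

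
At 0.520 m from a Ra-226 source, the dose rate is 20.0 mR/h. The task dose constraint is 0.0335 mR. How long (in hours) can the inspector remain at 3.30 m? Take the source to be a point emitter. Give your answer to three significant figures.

Since intensity falls as 1/r², rate at 3.30 m:
20.0 × (0.520/3.30)² = 20.0 × 0.02483 = 0.4966 mR/h.
Stay time = 0.0335 mR ÷ 0.4966 mR/h = 0.06746 h.

0.0675 h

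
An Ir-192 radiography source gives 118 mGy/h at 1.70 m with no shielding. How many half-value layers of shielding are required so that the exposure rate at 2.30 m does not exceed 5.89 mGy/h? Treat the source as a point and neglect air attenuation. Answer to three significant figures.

3.45 half-value layers

At 2.30 m, distance alone gives 118 × (1.70/2.30)² = 118 × 0.5463 = 64.46 mGy/h.
Further attenuation needed: 64.46/5.89 = 10.94.
n = log₂(10.94) = 3.452 half-value layers.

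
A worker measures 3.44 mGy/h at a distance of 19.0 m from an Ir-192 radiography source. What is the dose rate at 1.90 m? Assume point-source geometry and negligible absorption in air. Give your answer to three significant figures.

344 mGy/h

Since intensity falls as 1/r², the rate at 1.90 m is
(19.0/1.90)² = 100.0, so 3.44 × 100.0 = 344.0 mGy/h.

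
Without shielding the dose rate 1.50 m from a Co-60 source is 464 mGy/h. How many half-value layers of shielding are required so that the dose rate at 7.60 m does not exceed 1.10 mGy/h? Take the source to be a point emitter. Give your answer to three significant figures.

At 7.60 m, distance alone gives (1.50/7.60)² = 0.03895, so 464 × 0.03895 = 18.07 mGy/h.
Further attenuation needed: 18.07/1.10 = 16.43.
n = log₂(16.43) = 4.038 half-value layers.

4.04 half-value layers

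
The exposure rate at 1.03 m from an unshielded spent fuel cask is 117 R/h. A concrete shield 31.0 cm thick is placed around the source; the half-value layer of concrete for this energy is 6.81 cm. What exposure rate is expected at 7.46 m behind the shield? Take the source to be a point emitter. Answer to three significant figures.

0.0951 R/h

Distance alone: (1.03/7.46)² = 0.01906, so 117 × 0.01906 = 2.230 R/h.
Shield: 31.0/6.81 = 4.552 half-value layers → attenuation 2^(−4.552) = 0.04263.
Combined: 2.230 × 0.04263 = 0.09506 R/h.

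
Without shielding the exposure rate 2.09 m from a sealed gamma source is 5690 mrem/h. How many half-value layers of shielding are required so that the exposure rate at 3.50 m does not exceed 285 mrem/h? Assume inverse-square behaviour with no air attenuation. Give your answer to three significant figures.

At 3.50 m, distance alone gives 5690 × (2.09/3.50)² = 5690 × 0.3566 = 2029 mrem/h.
Further attenuation needed: 2029/285 = 7.119.
n = log₂(7.119) = 2.832 half-value layers.

2.83 half-value layers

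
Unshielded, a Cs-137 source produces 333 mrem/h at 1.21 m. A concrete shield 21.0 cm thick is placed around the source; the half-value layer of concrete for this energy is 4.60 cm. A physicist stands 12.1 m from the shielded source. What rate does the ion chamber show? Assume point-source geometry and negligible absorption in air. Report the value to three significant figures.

Distance alone: (1.21/12.1)² = 0.01000, so 333 × 0.01000 = 3.330 mrem/h.
Shield: 21.0/4.60 = 4.565 half-value layers → attenuation 2^(−4.565) = 0.04225.
Combined: 3.330 × 0.04225 = 0.1407 mrem/h.

0.141 mrem/h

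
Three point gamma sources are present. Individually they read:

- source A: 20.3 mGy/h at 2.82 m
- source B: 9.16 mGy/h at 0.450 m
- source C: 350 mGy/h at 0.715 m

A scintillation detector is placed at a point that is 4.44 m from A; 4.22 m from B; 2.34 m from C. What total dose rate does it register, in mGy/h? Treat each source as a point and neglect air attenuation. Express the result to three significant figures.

Each source contributes Iᵢ·(dᵢ/rᵢ)²; contributions add.
A: 20.3 × (2.82/4.44)² = 8.189 mGy/h
B: 9.16 × (0.450/4.22)² = 0.1042 mGy/h
C: 350 × (0.715/2.34)² = 32.68 mGy/h
Total = 8.189 + 0.1042 + 32.68 = 40.97 mGy/h.

41.0 mGy/h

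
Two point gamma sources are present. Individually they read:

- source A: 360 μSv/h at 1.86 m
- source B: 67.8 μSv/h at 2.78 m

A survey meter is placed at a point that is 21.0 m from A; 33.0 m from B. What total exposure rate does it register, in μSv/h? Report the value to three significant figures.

Each source contributes Iᵢ·(dᵢ/rᵢ)²; contributions add.
A: 360 × (1.86/21.0)² = 2.824 μSv/h
B: 67.8 × (2.78/33.0)² = 0.4812 μSv/h
Total = 2.824 + 0.4812 = 3.305 μSv/h.

3.31 μSv/h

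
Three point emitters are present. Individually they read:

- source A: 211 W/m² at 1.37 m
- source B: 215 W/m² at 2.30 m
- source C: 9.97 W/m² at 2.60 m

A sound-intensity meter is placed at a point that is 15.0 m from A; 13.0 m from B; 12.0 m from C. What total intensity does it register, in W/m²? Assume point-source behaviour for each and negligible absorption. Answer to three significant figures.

By superposition, sum each source's inverse-square contribution:
A: 211 × (1.37/15.0)² = 1.760 W/m²
B: 215 × (2.30/13.0)² = 6.730 W/m²
C: 9.97 × (2.60/12.0)² = 0.4680 W/m²
Total = 1.760 + 6.730 + 0.4680 = 8.958 W/m².

8.96 W/m²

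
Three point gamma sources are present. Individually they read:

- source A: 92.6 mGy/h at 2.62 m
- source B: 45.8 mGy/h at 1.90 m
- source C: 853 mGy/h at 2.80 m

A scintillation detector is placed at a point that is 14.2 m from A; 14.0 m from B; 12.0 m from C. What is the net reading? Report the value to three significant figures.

Each source contributes Iᵢ·(dᵢ/rᵢ)²; contributions add.
A: 92.6 × (2.62/14.2)² = 3.152 mGy/h
B: 45.8 × (1.90/14.0)² = 0.8436 mGy/h
C: 853 × (2.80/12.0)² = 46.44 mGy/h
Total = 3.152 + 0.8436 + 46.44 = 50.44 mGy/h.

50.4 mGy/h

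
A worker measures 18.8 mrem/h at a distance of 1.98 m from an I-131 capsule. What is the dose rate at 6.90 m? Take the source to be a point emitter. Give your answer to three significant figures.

Since intensity falls as 1/r², the rate at 6.90 m is
18.8 × (1.98/6.90)² = 18.8 × 0.08234 = 1.548 mrem/h.

1.55 mrem/h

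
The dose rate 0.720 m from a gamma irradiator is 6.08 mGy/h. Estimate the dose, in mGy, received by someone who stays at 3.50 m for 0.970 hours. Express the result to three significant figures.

0.250 mGy

Using I₁d₁² = I₂d₂², rate at 3.50 m:
6.08 × (0.720/3.50)² = 6.08 × 0.04232 = 0.2573 mGy/h.
Dose = rate × time = 0.2573 mGy/h × 0.9700 h = 0.2496 mGy.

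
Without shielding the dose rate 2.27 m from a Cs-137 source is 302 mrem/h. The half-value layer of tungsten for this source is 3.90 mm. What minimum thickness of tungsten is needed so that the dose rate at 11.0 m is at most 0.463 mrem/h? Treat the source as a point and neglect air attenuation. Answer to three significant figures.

18.7 mm

At 11.0 m, distance alone gives 302 × (2.27/11.0)² = 302 × 0.04259 = 12.86 mrem/h.
Further attenuation needed: 12.86/0.463 = 27.78.
n = log₂(27.78) = 4.796 half-value layers.
Thickness = 4.796 × 3.90 mm = 18.70 mm.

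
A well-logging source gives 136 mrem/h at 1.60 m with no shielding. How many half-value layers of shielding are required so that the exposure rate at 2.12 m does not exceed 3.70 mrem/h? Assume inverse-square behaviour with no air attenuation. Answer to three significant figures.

4.39 half-value layers

At 2.12 m, distance alone gives 136 × (1.60/2.12)² = 136 × 0.5696 = 77.47 mrem/h.
Further attenuation needed: 77.47/3.70 = 20.94.
n = log₂(20.94) = 4.388 half-value layers.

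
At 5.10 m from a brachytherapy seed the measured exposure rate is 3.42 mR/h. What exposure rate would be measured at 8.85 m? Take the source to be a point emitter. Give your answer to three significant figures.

1.14 mR/h

Using I₁d₁² = I₂d₂², scaling from 5.10 m to 8.85 m:
3.42 × (5.10/8.85)² = 3.42 × 0.3321 = 1.136 mR/h.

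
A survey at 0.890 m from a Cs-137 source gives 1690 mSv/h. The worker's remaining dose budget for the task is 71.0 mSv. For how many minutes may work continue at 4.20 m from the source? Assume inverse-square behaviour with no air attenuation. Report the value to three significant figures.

Intensity scales as (d₁/d₂)², so rate at 4.20 m:
(0.890/4.20)² = 0.04490, so 1690 × 0.04490 = 75.88 mSv/h.
Stay time = 71.0 mSv ÷ 75.88 mSv/h = 0.9357 h = 56.14 min.

56.1 min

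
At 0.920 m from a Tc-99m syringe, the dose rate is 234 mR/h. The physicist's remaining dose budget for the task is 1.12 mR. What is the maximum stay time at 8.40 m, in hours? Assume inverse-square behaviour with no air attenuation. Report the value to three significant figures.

Since intensity falls as 1/r², rate at 8.40 m:
234 × (0.920/8.40)² = 234 × 0.01200 = 2.808 mR/h.
Stay time = 1.12 mR ÷ 2.808 mR/h = 0.3989 h.

0.399 h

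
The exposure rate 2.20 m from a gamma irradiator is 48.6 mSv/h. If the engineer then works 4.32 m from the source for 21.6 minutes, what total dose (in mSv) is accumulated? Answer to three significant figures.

Intensity scales as (d₁/d₂)², so rate at 4.32 m:
(2.20/4.32)² = 0.2593, so 48.6 × 0.2593 = 12.60 mSv/h.
Dose = rate × time = 12.60 mSv/h × 0.3600 h = 4.536 mSv.

4.54 mSv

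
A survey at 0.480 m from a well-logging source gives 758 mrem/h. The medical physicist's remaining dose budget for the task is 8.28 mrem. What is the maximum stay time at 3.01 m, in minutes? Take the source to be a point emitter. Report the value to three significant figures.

25.8 min

By the inverse-square law, rate at 3.01 m:
(0.480/3.01)² = 0.02543, so 758 × 0.02543 = 19.28 mrem/h.
Stay time = 8.28 mrem ÷ 19.28 mrem/h = 0.4295 h = 25.77 min.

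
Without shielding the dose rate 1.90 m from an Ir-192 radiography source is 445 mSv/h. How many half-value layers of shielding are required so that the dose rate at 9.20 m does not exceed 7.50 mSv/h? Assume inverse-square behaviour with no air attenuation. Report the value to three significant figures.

1.34 half-value layers

At 9.20 m, distance alone gives (1.90/9.20)² = 0.04265, so 445 × 0.04265 = 18.98 mSv/h.
Further attenuation needed: 18.98/7.50 = 2.531.
n = log₂(2.531) = 1.340 half-value layers.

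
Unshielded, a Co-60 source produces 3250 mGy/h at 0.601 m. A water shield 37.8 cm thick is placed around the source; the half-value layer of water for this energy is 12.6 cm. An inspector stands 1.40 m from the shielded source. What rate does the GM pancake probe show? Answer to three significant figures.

74.9 mGy/h

Distance alone: (0.601/1.40)² = 0.1843, so 3250 × 0.1843 = 599.0 mGy/h.
Shield: 37.8/12.6 = 3.000 half-value layers → attenuation 2^(−3.000) = 0.1250.
Combined: 599.0 × 0.1250 = 74.88 mGy/h.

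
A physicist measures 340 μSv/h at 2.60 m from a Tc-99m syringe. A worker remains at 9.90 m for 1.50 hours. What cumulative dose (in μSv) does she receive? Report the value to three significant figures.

Since intensity falls as 1/r², rate at 9.90 m:
340 × (2.60/9.90)² = 340 × 0.06897 = 23.45 μSv/h.
Dose = rate × time = 23.45 μSv/h × 1.500 h = 35.17 μSv.

35.2 μSv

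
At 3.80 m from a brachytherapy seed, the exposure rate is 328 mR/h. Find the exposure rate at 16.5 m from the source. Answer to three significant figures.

By the inverse-square law, the rate at 16.5 m is
328 × (3.80/16.5)² = 328 × 0.05304 = 17.40 mR/h.

17.4 mR/h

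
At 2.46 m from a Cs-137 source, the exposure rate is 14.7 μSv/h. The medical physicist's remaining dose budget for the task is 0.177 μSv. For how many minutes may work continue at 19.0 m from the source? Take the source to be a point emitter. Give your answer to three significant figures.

43.1 min

Applying the 1/r² law, rate at 19.0 m:
(2.46/19.0)² = 0.01676, so 14.7 × 0.01676 = 0.2464 μSv/h.
Stay time = 0.177 μSv ÷ 0.2464 μSv/h = 0.7183 h = 43.10 min.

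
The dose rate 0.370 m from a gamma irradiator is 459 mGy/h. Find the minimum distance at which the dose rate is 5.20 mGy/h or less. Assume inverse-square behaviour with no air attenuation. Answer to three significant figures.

Intensity scales as (d₁/d₂)², so d₂ = d₁·√(I₁/I₂).
I₁/I₂ = 459/5.20 = 88.27, so d₂ = 0.370 × √88.27 = 3.476 m.

3.48 m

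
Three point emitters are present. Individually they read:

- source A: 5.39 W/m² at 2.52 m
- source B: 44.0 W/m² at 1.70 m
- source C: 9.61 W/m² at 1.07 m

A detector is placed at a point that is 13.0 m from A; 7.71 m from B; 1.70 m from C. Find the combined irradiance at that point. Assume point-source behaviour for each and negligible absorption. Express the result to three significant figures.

Each source contributes Iᵢ·(dᵢ/rᵢ)²; contributions add.
A: 5.39 × (2.52/13.0)² = 0.2025 W/m²
B: 44.0 × (1.70/7.71)² = 2.139 W/m²
C: 9.61 × (1.07/1.70)² = 3.807 W/m²
Total = 0.2025 + 2.139 + 3.807 = 6.148 W/m².

6.15 W/m²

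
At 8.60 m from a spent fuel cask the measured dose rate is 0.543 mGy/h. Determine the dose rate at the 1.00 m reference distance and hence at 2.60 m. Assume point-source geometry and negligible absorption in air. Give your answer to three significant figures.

By the inverse-square law,
At 1.00 m: (8.60/1.00)² = 73.96, so 0.543 × 73.96 = 40.16 mGy/h
At 2.60 m: 40.16 × (1.00/2.60)² = 40.16 × 0.1479 = 5.940 mGy/h.

40.2 mGy/h; 5.94 mGy/h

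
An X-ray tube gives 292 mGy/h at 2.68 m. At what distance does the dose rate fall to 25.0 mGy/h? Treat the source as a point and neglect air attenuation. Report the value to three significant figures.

9.16 m

Intensity scales as (d₁/d₂)², so d₂ = d₁·√(I₁/I₂).
I₁/I₂ = 292/25.0 = 11.68, so d₂ = 2.68 × √11.68 = 9.159 m.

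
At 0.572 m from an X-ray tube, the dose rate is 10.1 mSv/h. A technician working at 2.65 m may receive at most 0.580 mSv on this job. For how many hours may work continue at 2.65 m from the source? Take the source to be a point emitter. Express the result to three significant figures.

Since intensity falls as 1/r², rate at 2.65 m:
10.1 × (0.572/2.65)² = 10.1 × 0.04659 = 0.4706 mSv/h.
Stay time = 0.580 mSv ÷ 0.4706 mSv/h = 1.232 h.

1.23 h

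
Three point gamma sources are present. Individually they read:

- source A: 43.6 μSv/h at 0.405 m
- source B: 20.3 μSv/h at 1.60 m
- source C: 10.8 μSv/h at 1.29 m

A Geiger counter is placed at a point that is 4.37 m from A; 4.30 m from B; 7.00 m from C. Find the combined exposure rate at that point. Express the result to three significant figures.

Each source contributes Iᵢ·(dᵢ/rᵢ)²; contributions add.
A: 43.6 × (0.405/4.37)² = 0.3745 μSv/h
B: 20.3 × (1.60/4.30)² = 2.811 μSv/h
C: 10.8 × (1.29/7.00)² = 0.3668 μSv/h
Total = 0.3745 + 2.811 + 0.3668 = 3.552 μSv/h.

3.55 μSv/h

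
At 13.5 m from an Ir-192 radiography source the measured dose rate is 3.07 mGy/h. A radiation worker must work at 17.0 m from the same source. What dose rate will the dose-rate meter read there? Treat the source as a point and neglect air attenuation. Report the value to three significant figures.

1.94 mGy/h

Intensity scales as (d₁/d₂)², so scaling from 13.5 m to 17.0 m:
(13.5/17.0)² = 0.6306, so 3.07 × 0.6306 = 1.936 mGy/h.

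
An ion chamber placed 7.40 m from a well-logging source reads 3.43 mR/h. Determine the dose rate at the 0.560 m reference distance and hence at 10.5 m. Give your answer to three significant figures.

599 mR/h; 1.70 mR/h

Since intensity falls as 1/r²,
At 0.560 m: 3.43 × (7.40/0.560)² = 3.43 × 174.6 = 598.9 mR/h
At 10.5 m: 598.9 × (0.560/10.5)² = 598.9 × 0.002844 = 1.703 mR/h.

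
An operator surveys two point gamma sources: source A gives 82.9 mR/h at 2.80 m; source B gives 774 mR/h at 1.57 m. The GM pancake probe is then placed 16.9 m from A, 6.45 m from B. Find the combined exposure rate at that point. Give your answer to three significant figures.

Each source contributes Iᵢ·(dᵢ/rᵢ)²; contributions add.
A: 82.9 × (2.80/16.9)² = 2.276 mR/h
B: 774 × (1.57/6.45)² = 45.86 mR/h
Total = 2.276 + 45.86 = 48.14 mR/h.

48.1 mR/h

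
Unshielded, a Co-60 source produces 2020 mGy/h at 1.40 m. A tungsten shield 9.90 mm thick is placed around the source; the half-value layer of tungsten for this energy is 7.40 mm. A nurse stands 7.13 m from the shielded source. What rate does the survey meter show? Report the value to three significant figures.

30.8 mGy/h

Distance alone: 2020 × (1.40/7.13)² = 2020 × 0.03855 = 77.87 mGy/h.
Shield: 9.90/7.40 = 1.338 half-value layers → attenuation 2^(−1.338) = 0.3956.
Combined: 77.87 × 0.3956 = 30.81 mGy/h.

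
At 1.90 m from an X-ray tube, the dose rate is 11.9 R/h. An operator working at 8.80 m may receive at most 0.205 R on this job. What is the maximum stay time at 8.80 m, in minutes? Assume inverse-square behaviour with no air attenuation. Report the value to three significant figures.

By the inverse-square law, rate at 8.80 m:
11.9 × (1.90/8.80)² = 11.9 × 0.04662 = 0.5548 R/h.
Stay time = 0.205 R ÷ 0.5548 R/h = 0.3695 h = 22.17 min.

22.2 min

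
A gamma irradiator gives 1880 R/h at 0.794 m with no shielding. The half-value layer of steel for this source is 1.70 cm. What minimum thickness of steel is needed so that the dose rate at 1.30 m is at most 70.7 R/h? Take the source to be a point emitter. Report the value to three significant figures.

At 1.30 m, distance alone gives (0.794/1.30)² = 0.3730, so 1880 × 0.3730 = 701.2 R/h.
Further attenuation needed: 701.2/70.7 = 9.918.
n = log₂(9.918) = 3.310 half-value layers.
Thickness = 3.310 × 1.70 cm = 5.627 cm.

5.63 cm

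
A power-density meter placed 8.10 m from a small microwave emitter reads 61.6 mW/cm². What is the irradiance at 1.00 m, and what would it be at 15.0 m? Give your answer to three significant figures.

4040 mW/cm²; 18.0 mW/cm²

Since intensity falls as 1/r²,
At 1.00 m: 61.6 × (8.10/1.00)² = 61.6 × 65.61 = 4042 mW/cm²
At 15.0 m: 4042 × (1.00/15.0)² = 4042 × 0.004444 = 17.96 mW/cm².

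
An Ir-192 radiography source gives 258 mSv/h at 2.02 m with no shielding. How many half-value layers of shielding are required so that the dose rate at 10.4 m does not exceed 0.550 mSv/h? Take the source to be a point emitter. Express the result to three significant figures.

4.15 half-value layers

At 10.4 m, distance alone gives 258 × (2.02/10.4)² = 258 × 0.03773 = 9.734 mSv/h.
Further attenuation needed: 9.734/0.550 = 17.70.
n = log₂(17.70) = 4.146 half-value layers.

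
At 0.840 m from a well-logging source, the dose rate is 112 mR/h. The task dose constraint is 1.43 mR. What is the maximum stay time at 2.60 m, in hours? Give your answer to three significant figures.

Applying the 1/r² law, rate at 2.60 m:
112 × (0.840/2.60)² = 112 × 0.1044 = 11.69 mR/h.
Stay time = 1.43 mR ÷ 11.69 mR/h = 0.1223 h.

0.122 h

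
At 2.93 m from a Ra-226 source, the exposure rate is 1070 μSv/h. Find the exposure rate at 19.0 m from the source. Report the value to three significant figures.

25.4 μSv/h

Using I₁d₁² = I₂d₂², the rate at 19.0 m is
(2.93/19.0)² = 0.02378, so 1070 × 0.02378 = 25.44 μSv/h.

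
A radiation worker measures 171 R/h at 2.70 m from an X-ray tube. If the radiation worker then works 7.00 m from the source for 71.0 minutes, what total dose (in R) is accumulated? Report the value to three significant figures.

Using I₁d₁² = I₂d₂², rate at 7.00 m:
171 × (2.70/7.00)² = 171 × 0.1488 = 25.44 R/h.
Dose = rate × time = 25.44 R/h × 1.183 h = 30.10 R.

30.1 R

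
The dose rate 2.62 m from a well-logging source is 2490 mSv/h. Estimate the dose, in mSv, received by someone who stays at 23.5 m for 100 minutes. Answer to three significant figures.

51.6 mSv

By the inverse-square law, rate at 23.5 m:
2490 × (2.62/23.5)² = 2490 × 0.01243 = 30.95 mSv/h.
Dose = rate × time = 30.95 mSv/h × 1.667 h = 51.59 mSv.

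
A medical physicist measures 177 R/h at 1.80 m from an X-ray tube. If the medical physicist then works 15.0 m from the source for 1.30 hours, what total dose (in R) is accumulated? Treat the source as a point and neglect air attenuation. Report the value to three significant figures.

By the inverse-square law, rate at 15.0 m:
177 × (1.80/15.0)² = 177 × 0.01440 = 2.549 R/h.
Dose = rate × time = 2.549 R/h × 1.300 h = 3.314 R.

3.31 R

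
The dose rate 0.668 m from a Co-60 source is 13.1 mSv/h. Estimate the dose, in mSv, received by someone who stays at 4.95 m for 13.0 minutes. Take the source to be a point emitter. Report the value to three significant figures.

Since intensity falls as 1/r², rate at 4.95 m:
(0.668/4.95)² = 0.01821, so 13.1 × 0.01821 = 0.2386 mSv/h.
Dose = rate × time = 0.2386 mSv/h × 0.2167 h = 0.05170 mSv.

0.0517 mSv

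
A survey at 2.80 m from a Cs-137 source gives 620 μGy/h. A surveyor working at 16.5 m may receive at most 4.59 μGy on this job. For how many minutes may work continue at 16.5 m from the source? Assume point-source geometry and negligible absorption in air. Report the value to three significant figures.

15.4 min

Applying the 1/r² law, rate at 16.5 m:
620 × (2.80/16.5)² = 620 × 0.02880 = 17.86 μGy/h.
Stay time = 4.59 μGy ÷ 17.86 μGy/h = 0.2570 h = 15.42 min.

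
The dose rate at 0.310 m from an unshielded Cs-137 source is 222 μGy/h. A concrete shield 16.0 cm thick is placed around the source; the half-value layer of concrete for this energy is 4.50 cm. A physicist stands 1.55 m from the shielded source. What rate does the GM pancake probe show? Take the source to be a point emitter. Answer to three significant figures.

Distance alone: (0.310/1.55)² = 0.04000, so 222 × 0.04000 = 8.880 μGy/h.
Shield: 16.0/4.50 = 3.556 half-value layers → attenuation 2^(−3.556) = 0.08502.
Combined: 8.880 × 0.08502 = 0.7550 μGy/h.

0.755 μGy/h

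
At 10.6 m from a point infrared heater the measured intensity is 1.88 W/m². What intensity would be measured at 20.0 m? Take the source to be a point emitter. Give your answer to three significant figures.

0.528 W/m²

Applying the 1/r² law, scaling from 10.6 m to 20.0 m:
1.88 × (10.6/20.0)² = 1.88 × 0.2809 = 0.5281 W/m².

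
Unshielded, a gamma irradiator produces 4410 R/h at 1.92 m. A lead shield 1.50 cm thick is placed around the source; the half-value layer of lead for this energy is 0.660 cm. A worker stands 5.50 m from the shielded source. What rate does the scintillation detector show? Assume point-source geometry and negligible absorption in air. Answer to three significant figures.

111 R/h

Distance alone: 4410 × (1.92/5.50)² = 4410 × 0.1219 = 537.6 R/h.
Shield: 1.50/0.660 = 2.273 half-value layers → attenuation 2^(−2.273) = 0.2069.
Combined: 537.6 × 0.2069 = 111.2 R/h.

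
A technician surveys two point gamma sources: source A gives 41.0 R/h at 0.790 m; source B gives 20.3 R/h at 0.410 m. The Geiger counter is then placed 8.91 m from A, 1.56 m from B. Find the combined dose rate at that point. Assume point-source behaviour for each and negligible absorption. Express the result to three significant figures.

1.72 R/h

Each source contributes Iᵢ·(dᵢ/rᵢ)²; contributions add.
A: 41.0 × (0.790/8.91)² = 0.3223 R/h
B: 20.3 × (0.410/1.56)² = 1.402 R/h
Total = 0.3223 + 1.402 = 1.724 R/h.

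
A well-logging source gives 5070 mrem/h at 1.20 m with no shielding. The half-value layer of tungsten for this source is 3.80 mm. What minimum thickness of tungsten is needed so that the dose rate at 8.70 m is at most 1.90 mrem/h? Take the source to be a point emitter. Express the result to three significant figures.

21.5 mm

At 8.70 m, distance alone gives (1.20/8.70)² = 0.01902, so 5070 × 0.01902 = 96.43 mrem/h.
Further attenuation needed: 96.43/1.90 = 50.75.
n = log₂(50.75) = 5.665 half-value layers.
Thickness = 5.665 × 3.80 mm = 21.53 mm.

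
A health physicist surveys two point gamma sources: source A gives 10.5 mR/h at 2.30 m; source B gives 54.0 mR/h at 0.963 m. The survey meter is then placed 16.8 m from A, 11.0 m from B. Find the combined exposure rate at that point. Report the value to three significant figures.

Each source contributes Iᵢ·(dᵢ/rᵢ)²; contributions add.
A: 10.5 × (2.30/16.8)² = 0.1968 mR/h
B: 54.0 × (0.963/11.0)² = 0.4139 mR/h
Total = 0.1968 + 0.4139 = 0.6107 mR/h.

0.611 mR/h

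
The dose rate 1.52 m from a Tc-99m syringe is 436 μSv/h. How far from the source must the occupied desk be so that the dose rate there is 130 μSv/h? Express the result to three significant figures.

Applying the 1/r² law, d₂ = d₁·√(I₁/I₂).
I₁/I₂ = 436/130 = 3.354, so d₂ = 1.52 × √3.354 = 2.784 m.

2.78 m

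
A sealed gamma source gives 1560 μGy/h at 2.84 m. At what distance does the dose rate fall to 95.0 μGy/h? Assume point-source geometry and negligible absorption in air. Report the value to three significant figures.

By the inverse-square law, d₂ = d₁·√(I₁/I₂).
I₁/I₂ = 1560/95.0 = 16.42, so d₂ = 2.84 × √16.42 = 11.51 m.

11.5 m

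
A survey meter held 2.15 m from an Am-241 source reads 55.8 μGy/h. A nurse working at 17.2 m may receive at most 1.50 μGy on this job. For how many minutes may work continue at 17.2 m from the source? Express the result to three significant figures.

By the inverse-square law, rate at 17.2 m:
(2.15/17.2)² = 0.01562, so 55.8 × 0.01562 = 0.8716 μGy/h.
Stay time = 1.50 μGy ÷ 0.8716 μGy/h = 1.721 h = 103.3 min.

103 min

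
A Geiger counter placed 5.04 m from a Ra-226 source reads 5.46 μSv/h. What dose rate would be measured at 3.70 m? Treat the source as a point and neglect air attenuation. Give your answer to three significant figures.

Using I₁d₁² = I₂d₂², scaling from 5.04 m to 3.70 m:
(5.04/3.70)² = 1.855, so 5.46 × 1.855 = 10.13 μSv/h.

10.1 μSv/h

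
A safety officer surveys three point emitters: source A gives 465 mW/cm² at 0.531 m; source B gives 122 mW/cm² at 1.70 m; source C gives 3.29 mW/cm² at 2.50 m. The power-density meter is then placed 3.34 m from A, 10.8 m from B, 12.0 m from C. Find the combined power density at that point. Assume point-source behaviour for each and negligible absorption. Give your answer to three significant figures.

Each source contributes Iᵢ·(dᵢ/rᵢ)²; contributions add.
A: 465 × (0.531/3.34)² = 11.75 mW/cm²
B: 122 × (1.70/10.8)² = 3.023 mW/cm²
C: 3.29 × (2.50/12.0)² = 0.1428 mW/cm²
Total = 11.75 + 3.023 + 0.1428 = 14.92 mW/cm².

14.9 mW/cm²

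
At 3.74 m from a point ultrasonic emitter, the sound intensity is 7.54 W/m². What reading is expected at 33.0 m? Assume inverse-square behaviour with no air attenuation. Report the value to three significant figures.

0.0968 W/m²

By the inverse-square law, the rate at 33.0 m is
7.54 × (3.74/33.0)² = 7.54 × 0.01284 = 0.09681 W/m².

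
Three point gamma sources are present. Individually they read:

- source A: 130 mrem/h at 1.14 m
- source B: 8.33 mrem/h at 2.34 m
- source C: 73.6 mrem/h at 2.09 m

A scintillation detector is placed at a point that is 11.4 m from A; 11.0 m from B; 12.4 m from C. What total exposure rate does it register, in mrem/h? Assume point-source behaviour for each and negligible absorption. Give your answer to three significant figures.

Each source contributes Iᵢ·(dᵢ/rᵢ)²; contributions add.
A: 130 × (1.14/11.4)² = 1.300 mrem/h
B: 8.33 × (2.34/11.0)² = 0.3770 mrem/h
C: 73.6 × (2.09/12.4)² = 2.091 mrem/h
Total = 1.300 + 0.3770 + 2.091 = 3.768 mrem/h.

3.77 mrem/h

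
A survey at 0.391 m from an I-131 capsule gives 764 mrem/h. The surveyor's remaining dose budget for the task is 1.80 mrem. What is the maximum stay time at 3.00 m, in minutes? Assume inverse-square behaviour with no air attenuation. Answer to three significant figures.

Using I₁d₁² = I₂d₂², rate at 3.00 m:
(0.391/3.00)² = 0.01699, so 764 × 0.01699 = 12.98 mrem/h.
Stay time = 1.80 mrem ÷ 12.98 mrem/h = 0.1387 h = 8.322 min.

8.32 min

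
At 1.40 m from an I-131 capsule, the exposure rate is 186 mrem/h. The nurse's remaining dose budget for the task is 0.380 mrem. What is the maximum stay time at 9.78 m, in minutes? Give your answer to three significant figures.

Using I₁d₁² = I₂d₂², rate at 9.78 m:
(1.40/9.78)² = 0.02049, so 186 × 0.02049 = 3.811 mrem/h.
Stay time = 0.380 mrem ÷ 3.811 mrem/h = 0.09971 h = 5.983 min.

5.98 min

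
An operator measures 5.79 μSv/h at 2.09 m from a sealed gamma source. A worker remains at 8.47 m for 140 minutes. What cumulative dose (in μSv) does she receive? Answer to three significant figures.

Using I₁d₁² = I₂d₂², rate at 8.47 m:
(2.09/8.47)² = 0.06089, so 5.79 × 0.06089 = 0.3526 μSv/h.
Dose = rate × time = 0.3526 μSv/h × 2.333 h = 0.8226 μSv.

0.823 μSv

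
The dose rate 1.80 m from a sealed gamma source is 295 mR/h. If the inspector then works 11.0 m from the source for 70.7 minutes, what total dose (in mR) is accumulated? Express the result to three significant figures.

9.31 mR

Using I₁d₁² = I₂d₂², rate at 11.0 m:
295 × (1.80/11.0)² = 295 × 0.02678 = 7.900 mR/h.
Dose = rate × time = 7.900 mR/h × 1.178 h = 9.306 mR.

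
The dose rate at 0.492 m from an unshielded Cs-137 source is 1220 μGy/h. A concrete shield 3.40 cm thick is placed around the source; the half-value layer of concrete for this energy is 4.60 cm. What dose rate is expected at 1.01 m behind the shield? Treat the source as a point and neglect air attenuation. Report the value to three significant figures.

Distance alone: (0.492/1.01)² = 0.2373, so 1220 × 0.2373 = 289.5 μGy/h.
Shield: 3.40/4.60 = 0.7391 half-value layers → attenuation 2^(−0.7391) = 0.5991.
Combined: 289.5 × 0.5991 = 173.4 μGy/h.

173 μGy/h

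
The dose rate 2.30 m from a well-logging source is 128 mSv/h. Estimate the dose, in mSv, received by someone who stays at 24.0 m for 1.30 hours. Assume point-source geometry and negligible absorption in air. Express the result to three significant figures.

1.53 mSv

Applying the 1/r² law, rate at 24.0 m:
(2.30/24.0)² = 0.009184, so 128 × 0.009184 = 1.176 mSv/h.
Dose = rate × time = 1.176 mSv/h × 1.300 h = 1.529 mSv.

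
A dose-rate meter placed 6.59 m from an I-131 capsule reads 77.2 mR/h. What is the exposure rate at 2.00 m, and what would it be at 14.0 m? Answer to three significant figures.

838 mR/h; 17.1 mR/h

By the inverse-square law,
At 2.00 m: (6.59/2.00)² = 10.86, so 77.2 × 10.86 = 838.4 mR/h
At 14.0 m: (2.00/14.0)² = 0.02041, so 838.4 × 0.02041 = 17.11 mR/h.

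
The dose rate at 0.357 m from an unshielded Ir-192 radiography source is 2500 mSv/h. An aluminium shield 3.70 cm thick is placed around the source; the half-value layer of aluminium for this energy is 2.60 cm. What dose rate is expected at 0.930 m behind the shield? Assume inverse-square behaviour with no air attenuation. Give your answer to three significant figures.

Distance alone: (0.357/0.930)² = 0.1474, so 2500 × 0.1474 = 368.5 mSv/h.
Shield: 3.70/2.60 = 1.423 half-value layers → attenuation 2^(−1.423) = 0.3729.
Combined: 368.5 × 0.3729 = 137.4 mSv/h.

137 mSv/h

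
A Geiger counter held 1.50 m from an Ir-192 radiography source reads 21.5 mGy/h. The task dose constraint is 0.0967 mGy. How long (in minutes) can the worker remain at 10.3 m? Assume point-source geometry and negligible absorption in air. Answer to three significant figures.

Applying the 1/r² law, rate at 10.3 m:
(1.50/10.3)² = 0.02121, so 21.5 × 0.02121 = 0.4560 mGy/h.
Stay time = 0.0967 mGy ÷ 0.4560 mGy/h = 0.2121 h = 12.73 min.

12.7 min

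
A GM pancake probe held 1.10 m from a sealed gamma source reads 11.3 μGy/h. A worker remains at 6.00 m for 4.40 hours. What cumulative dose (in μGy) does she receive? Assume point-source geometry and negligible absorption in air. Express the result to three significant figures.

Applying the 1/r² law, rate at 6.00 m:
(1.10/6.00)² = 0.03361, so 11.3 × 0.03361 = 0.3798 μGy/h.
Dose = rate × time = 0.3798 μGy/h × 4.400 h = 1.671 μGy.

1.67 μGy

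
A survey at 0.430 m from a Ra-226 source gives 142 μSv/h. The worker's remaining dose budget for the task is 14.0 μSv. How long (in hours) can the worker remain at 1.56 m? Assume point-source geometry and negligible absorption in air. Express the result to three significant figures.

1.30 h

Using I₁d₁² = I₂d₂², rate at 1.56 m:
142 × (0.430/1.56)² = 142 × 0.07598 = 10.79 μSv/h.
Stay time = 14.0 μSv ÷ 10.79 μSv/h = 1.297 h.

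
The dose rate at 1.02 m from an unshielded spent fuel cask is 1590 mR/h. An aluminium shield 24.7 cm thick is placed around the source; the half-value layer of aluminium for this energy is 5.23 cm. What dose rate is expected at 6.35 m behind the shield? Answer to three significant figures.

1.55 mR/h

Distance alone: 1590 × (1.02/6.35)² = 1590 × 0.02580 = 41.02 mR/h.
Shield: 24.7/5.23 = 4.723 half-value layers → attenuation 2^(−4.723) = 0.03786.
Combined: 41.02 × 0.03786 = 1.553 mR/h.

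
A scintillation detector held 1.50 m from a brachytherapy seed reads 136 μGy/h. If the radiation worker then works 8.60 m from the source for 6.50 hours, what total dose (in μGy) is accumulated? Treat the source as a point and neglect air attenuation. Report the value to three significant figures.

26.9 μGy

Since intensity falls as 1/r², rate at 8.60 m:
136 × (1.50/8.60)² = 136 × 0.03042 = 4.137 μGy/h.
Dose = rate × time = 4.137 μGy/h × 6.500 h = 26.89 μGy.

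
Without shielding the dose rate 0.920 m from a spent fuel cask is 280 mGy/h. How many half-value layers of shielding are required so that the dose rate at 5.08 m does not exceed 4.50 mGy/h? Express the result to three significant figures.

1.03 half-value layers

At 5.08 m, distance alone gives (0.920/5.08)² = 0.03280, so 280 × 0.03280 = 9.184 mGy/h.
Further attenuation needed: 9.184/4.50 = 2.041.
n = log₂(2.041) = 1.029 half-value layers.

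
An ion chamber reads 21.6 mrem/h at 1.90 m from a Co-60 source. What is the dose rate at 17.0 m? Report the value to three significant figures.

Applying the 1/r² law, the rate at 17.0 m is
(1.90/17.0)² = 0.01249, so 21.6 × 0.01249 = 0.2698 mrem/h.

0.270 mrem/h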